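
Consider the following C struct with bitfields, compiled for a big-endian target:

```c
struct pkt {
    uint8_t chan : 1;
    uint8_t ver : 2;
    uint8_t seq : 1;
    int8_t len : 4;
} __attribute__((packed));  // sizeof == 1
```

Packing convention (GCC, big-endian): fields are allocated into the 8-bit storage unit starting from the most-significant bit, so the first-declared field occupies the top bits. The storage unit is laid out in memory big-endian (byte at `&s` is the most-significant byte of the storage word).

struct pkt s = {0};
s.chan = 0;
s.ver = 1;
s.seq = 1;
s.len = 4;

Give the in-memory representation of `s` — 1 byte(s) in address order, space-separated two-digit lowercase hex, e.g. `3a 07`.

chan (1b) val=0 bits=0x0 at bit 7: 0x00
ver (2b) val=1 bits=0x1 at bit 5: 0x20
seq (1b) val=1 bits=0x1 at bit 4: 0x30
len (4b) val=4 bits=0x4 at bit 0: 0x34
word = 0x34 → big-endian bytes:
  [0]=0x34

34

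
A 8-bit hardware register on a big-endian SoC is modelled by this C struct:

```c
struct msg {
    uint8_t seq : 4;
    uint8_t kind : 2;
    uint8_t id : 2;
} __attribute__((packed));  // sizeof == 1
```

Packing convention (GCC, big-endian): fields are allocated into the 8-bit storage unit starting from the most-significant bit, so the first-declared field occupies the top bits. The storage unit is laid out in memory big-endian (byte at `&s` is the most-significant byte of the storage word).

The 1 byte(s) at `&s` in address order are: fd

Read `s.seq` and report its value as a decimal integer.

15

[0]=0xfd (big-endian) → word 0xfd
seq [4+:4] = (word>>4) & 0xf = 15  ←
kind [2+:2] = (word>>2) & 0x3 = 3
id [0+:2] = (word>>0) & 0x3 = 1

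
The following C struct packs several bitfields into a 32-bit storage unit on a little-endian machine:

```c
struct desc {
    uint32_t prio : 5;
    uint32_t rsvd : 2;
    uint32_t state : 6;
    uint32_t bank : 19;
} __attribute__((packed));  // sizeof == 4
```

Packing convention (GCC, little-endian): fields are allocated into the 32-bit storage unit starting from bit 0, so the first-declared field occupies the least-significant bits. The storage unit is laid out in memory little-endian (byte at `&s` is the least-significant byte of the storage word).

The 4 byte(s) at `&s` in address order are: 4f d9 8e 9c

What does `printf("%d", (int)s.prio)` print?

[0]=0x4f [1]=0xd9 [2]=0x8e [3]=0x9c (little-endian) → word 0x9c8ed94f
prio [0+:5] = (word>>0) & 0x1f = 15  ←
rsvd [5+:2] = (word>>5) & 0x3 = 2
state [7+:6] = (word>>7) & 0x3f = 50
bank [13+:19] = (word>>13) & 0x7ffff = 320630

15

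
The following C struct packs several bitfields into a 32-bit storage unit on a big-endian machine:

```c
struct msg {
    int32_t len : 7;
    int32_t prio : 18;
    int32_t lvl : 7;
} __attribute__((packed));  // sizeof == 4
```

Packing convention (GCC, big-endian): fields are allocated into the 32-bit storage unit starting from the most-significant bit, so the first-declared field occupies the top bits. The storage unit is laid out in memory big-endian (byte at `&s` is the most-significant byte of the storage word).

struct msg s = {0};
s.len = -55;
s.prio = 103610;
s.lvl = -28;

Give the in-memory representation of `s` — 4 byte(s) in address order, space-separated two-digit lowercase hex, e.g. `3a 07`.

len:7 = -55 → 0x49 << 25 → word 0x92000000
prio:18 = 103610 → 0x194ba << 7 → word 0x92ca5d00
lvl:7 = -28 → 0x64 << 0 → word 0x92ca5d64
word = 0x92ca5d64 → big-endian bytes:
  [0]=0x92  [1]=0xca  [2]=0x5d  [3]=0x64

92 ca 5d 64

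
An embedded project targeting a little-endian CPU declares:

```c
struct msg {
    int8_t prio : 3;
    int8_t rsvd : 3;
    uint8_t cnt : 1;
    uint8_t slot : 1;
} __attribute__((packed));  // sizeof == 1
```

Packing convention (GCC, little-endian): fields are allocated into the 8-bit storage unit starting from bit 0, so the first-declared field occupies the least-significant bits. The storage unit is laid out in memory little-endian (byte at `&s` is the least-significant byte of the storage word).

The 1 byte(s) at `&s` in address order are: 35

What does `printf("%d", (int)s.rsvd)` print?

-2

[0]=0x35 (little-endian) → word 0x35
prio:3 @ bit 0 → (0x35>>0)&0x7 = 0x5
rsvd:3 @ bit 3 → (0x35>>3)&0x7 = 0x6  ←
cnt:1 @ bit 6 → (0x35>>6)&0x1 = 0x0
slot:1 @ bit 7 → (0x35>>7)&0x1 = 0x0
rsvd signed 3b, MSB=1: 6 - 8 = -2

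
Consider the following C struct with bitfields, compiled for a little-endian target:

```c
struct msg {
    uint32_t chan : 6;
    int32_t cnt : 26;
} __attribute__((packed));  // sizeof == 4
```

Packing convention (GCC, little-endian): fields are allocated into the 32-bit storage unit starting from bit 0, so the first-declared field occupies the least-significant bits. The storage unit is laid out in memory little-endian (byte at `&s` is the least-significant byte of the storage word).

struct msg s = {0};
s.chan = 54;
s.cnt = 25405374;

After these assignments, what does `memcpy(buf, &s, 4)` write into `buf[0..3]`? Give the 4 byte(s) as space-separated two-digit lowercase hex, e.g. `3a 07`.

chan:6 = 54 → 0x36 << 0 → word 0x00000036
cnt:26 = 25405374 → 0x183a7be << 6 → word 0x60e9efb6
word = 0x60e9efb6 → little-endian bytes:
  [0]=0xb6  [1]=0xef  [2]=0xe9  [3]=0x60

b6 ef e9 60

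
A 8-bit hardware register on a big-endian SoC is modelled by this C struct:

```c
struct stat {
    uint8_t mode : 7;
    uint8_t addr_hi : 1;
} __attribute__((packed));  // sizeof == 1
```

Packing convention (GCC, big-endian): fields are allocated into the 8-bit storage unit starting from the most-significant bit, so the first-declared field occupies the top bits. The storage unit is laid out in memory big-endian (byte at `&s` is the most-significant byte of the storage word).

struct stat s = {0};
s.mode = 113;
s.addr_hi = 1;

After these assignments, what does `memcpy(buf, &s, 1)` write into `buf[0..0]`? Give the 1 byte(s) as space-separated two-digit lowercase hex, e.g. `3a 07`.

mode:7 = 113 → 0x71 << 1 → word 0xe2
addr_hi:1 = 1 → 0x1 << 0 → word 0xe3
word = 0xe3 → big-endian bytes:
  [0]=0xe3

e3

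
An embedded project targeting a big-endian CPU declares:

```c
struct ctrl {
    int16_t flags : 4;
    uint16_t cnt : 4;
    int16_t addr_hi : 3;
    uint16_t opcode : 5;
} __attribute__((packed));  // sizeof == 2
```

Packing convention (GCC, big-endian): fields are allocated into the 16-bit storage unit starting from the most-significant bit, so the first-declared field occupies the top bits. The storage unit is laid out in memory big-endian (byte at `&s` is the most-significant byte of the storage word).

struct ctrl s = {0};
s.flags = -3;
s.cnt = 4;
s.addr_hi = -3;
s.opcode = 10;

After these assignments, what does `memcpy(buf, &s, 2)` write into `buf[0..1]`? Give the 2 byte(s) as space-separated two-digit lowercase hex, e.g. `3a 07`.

d4 aa

[12+:4] flags=-3 & 0xf = 0xd; word=0xd000
[8+:4] cnt=4 & 0xf = 0x4; word=0xd400
[5+:3] addr_hi=-3 & 0x7 = 0x5; word=0xd4a0
[0+:5] opcode=10 & 0x1f = 0xa; word=0xd4aa
word = 0xd4aa → big-endian bytes:
  [0]=0xd4  [1]=0xaa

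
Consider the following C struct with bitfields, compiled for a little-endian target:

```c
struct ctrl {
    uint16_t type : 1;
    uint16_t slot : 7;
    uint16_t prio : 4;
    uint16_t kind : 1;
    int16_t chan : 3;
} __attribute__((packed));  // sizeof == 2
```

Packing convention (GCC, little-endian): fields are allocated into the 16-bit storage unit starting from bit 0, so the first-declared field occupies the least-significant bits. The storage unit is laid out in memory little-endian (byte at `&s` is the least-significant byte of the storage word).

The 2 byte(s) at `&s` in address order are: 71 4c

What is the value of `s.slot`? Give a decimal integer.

[0]=0x71 [1]=0x4c (little-endian) → word 0x4c71
type:1 @ bit 0 → (0x4c71>>0)&0x1 = 0x1
slot:7 @ bit 1 → (0x4c71>>1)&0x7f = 0x38  ←
prio:4 @ bit 8 → (0x4c71>>8)&0xf = 0xc
kind:1 @ bit 12 → (0x4c71>>12)&0x1 = 0x0
chan:3 @ bit 13 → (0x4c71>>13)&0x7 = 0x2

56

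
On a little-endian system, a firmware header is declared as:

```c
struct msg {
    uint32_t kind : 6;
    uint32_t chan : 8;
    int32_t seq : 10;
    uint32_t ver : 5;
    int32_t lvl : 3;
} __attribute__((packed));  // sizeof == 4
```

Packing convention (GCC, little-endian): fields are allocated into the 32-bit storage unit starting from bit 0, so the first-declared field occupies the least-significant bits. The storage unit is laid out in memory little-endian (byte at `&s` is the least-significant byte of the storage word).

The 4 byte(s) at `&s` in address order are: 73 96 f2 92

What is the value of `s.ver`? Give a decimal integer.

18

[0]=0x73 [1]=0x96 [2]=0xf2 [3]=0x92 (little-endian) → word 0x92f29673
kind:6 @ bit 0 → (0x92f29673>>0)&0x3f = 0x33
chan:8 @ bit 6 → (0x92f29673>>6)&0xff = 0x59
seq:10 @ bit 14 → (0x92f29673>>14)&0x3ff = 0x3ca
ver:5 @ bit 24 → (0x92f29673>>24)&0x1f = 0x12  ←
lvl:3 @ bit 29 → (0x92f29673>>29)&0x7 = 0x4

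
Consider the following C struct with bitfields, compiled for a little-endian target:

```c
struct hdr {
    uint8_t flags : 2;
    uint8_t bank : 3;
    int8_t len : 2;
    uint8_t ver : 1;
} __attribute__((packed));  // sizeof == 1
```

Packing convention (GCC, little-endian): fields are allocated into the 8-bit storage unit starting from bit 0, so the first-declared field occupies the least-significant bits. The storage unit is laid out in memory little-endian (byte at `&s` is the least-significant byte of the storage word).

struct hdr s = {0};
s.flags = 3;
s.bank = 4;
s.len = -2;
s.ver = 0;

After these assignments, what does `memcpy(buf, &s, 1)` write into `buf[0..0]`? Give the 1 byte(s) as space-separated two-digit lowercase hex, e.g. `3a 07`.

53

[0+:2] flags=3 & 0x3 = 0x3; word=0x03
[2+:3] bank=4 & 0x7 = 0x4; word=0x13
[5+:2] len=-2 & 0x3 = 0x2; word=0x53
[7+:1] ver=0 & 0x1 = 0x0; word=0x53
word = 0x53 → little-endian bytes:
  [0]=0x53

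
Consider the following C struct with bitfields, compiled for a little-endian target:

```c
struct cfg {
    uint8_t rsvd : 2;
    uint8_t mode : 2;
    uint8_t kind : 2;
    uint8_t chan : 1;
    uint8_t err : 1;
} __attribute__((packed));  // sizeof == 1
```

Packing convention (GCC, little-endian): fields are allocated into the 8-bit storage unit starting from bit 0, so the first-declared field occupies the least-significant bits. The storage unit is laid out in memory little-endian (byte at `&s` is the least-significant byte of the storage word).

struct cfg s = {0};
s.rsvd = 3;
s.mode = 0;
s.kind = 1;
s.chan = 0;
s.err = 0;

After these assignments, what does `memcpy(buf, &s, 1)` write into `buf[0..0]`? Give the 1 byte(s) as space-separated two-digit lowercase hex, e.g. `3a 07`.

13

[0+:2] rsvd=3 & 0x3 = 0x3; word=0x03
[2+:2] mode=0 & 0x3 = 0x0; word=0x03
[4+:2] kind=1 & 0x3 = 0x1; word=0x13
[6+:1] chan=0 & 0x1 = 0x0; word=0x13
[7+:1] err=0 & 0x1 = 0x0; word=0x13
word = 0x13 → little-endian bytes:
  [0]=0x13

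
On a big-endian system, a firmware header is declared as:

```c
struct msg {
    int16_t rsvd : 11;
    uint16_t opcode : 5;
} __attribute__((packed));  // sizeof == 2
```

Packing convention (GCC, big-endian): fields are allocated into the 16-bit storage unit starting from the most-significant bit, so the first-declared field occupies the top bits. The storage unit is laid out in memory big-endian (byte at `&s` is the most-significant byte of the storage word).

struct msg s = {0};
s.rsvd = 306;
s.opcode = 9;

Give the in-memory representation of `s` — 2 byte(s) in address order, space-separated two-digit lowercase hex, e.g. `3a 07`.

26 49

rsvd (11b) val=306 bits=0x132 at bit 5: 0x2640
opcode (5b) val=9 bits=0x9 at bit 0: 0x2649
word = 0x2649 → big-endian bytes:
  [0]=0x26  [1]=0x49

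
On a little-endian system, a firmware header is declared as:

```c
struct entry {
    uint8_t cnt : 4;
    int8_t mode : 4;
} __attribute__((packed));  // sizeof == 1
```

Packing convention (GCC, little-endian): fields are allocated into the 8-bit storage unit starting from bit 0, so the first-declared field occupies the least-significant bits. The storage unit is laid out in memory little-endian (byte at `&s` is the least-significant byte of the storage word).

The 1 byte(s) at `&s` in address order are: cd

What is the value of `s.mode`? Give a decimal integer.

-4

[0]=0xcd (little-endian) → word 0xcd
cnt [0+:4] = (word>>0) & 0xf = 13
mode [4+:4] = (word>>4) & 0xf = 12  ←
mode signed 4b, MSB=1: 12 - 16 = -4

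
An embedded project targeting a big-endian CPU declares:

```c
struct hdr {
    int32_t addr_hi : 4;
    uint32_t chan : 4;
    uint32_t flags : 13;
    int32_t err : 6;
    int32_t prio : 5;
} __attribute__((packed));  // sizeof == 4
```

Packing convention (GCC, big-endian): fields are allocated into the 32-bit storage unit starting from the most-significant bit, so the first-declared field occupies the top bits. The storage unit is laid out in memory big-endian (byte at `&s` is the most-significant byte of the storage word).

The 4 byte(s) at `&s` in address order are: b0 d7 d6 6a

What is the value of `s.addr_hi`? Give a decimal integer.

[0]=0xb0 [1]=0xd7 [2]=0xd6 [3]=0x6a (big-endian) → word 0xb0d7d66a
addr_hi [28+:4] = (word>>28) & 0xf = 11  ←
chan [24+:4] = (word>>24) & 0xf = 0
flags [11+:13] = (word>>11) & 0x1fff = 6906
err [5+:6] = (word>>5) & 0x3f = 51
prio [0+:5] = (word>>0) & 0x1f = 10
addr_hi signed 4b, MSB=1: 11 - 16 = -5

-5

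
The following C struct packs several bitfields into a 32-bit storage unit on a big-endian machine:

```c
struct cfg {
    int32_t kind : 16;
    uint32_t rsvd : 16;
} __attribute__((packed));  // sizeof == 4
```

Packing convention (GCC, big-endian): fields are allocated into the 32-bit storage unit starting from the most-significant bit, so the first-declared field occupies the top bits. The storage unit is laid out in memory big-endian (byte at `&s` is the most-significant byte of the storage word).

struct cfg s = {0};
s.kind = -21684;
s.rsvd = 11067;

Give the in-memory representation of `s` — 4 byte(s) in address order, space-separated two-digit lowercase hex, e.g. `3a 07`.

ab 4c 2b 3b

kind (16b) val=-21684 bits=0xab4c at bit 16: 0xab4c0000
rsvd (16b) val=11067 bits=0x2b3b at bit 0: 0xab4c2b3b
word = 0xab4c2b3b → big-endian bytes:
  [0]=0xab  [1]=0x4c  [2]=0x2b  [3]=0x3b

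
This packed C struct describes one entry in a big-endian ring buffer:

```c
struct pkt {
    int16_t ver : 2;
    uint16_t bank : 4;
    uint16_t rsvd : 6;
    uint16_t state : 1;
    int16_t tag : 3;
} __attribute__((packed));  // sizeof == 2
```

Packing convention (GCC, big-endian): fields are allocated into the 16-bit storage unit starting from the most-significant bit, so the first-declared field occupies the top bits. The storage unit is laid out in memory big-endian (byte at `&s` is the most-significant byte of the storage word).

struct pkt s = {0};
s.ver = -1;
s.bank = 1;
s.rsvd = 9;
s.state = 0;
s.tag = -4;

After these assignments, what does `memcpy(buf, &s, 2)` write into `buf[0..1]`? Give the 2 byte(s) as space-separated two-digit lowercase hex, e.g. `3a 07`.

c4 94

ver:2 = -1 → 0x3 << 14 → word 0xc000
bank:4 = 1 → 0x1 << 10 → word 0xc400
rsvd:6 = 9 → 0x9 << 4 → word 0xc490
state:1 = 0 → 0x0 << 3 → word 0xc490
tag:3 = -4 → 0x4 << 0 → word 0xc494
word = 0xc494 → big-endian bytes:
  [0]=0xc4  [1]=0x94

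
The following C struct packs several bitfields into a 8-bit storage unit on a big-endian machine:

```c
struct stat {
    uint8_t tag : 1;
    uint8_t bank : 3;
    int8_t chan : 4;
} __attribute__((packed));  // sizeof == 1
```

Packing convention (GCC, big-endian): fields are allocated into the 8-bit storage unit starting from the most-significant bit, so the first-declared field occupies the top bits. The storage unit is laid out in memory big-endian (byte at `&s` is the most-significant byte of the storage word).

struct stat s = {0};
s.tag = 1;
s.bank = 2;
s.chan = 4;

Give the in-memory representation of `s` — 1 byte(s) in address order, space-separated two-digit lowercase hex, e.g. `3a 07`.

a4

tag (1b) val=1 bits=0x1 at bit 7: 0x80
bank (3b) val=2 bits=0x2 at bit 4: 0xa0
chan (4b) val=4 bits=0x4 at bit 0: 0xa4
word = 0xa4 → big-endian bytes:
  [0]=0xa4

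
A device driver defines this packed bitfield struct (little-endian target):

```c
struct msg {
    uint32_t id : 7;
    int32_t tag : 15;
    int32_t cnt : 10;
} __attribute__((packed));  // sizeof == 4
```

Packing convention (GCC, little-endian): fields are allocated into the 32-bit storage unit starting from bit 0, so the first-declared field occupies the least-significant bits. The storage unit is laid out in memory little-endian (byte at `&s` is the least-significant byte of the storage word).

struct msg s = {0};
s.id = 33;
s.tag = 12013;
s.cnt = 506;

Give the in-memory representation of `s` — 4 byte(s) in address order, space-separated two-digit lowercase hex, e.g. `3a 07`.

a1 76 97 7e

id:7 = 33 → 0x21 << 0 → word 0x00000021
tag:15 = 12013 → 0x2eed << 7 → word 0x001776a1
cnt:10 = 506 → 0x1fa << 22 → word 0x7e9776a1
word = 0x7e9776a1 → little-endian bytes:
  [0]=0xa1  [1]=0x76  [2]=0x97  [3]=0x7e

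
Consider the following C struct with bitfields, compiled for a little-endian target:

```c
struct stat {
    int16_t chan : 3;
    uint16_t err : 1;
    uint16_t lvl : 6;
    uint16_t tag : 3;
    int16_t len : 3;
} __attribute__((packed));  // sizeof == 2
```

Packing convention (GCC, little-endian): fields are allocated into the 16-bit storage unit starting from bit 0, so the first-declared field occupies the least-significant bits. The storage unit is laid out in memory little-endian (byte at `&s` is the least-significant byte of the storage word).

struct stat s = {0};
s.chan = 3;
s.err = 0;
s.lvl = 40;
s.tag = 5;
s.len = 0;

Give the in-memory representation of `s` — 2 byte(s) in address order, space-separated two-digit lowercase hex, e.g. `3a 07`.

chan:3 = 3 → 0x3 << 0 → word 0x0003
err:1 = 0 → 0x0 << 3 → word 0x0003
lvl:6 = 40 → 0x28 << 4 → word 0x0283
tag:3 = 5 → 0x5 << 10 → word 0x1683
len:3 = 0 → 0x0 << 13 → word 0x1683
word = 0x1683 → little-endian bytes:
  [0]=0x83  [1]=0x16

83 16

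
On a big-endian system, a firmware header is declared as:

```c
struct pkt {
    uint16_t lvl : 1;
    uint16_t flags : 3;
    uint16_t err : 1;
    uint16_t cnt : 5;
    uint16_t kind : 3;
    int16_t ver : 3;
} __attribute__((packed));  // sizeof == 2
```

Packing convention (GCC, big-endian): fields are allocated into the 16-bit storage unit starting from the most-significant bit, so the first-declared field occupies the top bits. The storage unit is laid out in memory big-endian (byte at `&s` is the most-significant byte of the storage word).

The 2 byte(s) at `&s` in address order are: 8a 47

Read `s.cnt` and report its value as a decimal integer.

9

[0]=0x8a [1]=0x47 (big-endian) → word 0x8a47
lvl [15+:1] = (word>>15) & 0x1 = 1
flags [12+:3] = (word>>12) & 0x7 = 0
err [11+:1] = (word>>11) & 0x1 = 1
cnt [6+:5] = (word>>6) & 0x1f = 9  ←
kind [3+:3] = (word>>3) & 0x7 = 0
ver [0+:3] = (word>>0) & 0x7 = 7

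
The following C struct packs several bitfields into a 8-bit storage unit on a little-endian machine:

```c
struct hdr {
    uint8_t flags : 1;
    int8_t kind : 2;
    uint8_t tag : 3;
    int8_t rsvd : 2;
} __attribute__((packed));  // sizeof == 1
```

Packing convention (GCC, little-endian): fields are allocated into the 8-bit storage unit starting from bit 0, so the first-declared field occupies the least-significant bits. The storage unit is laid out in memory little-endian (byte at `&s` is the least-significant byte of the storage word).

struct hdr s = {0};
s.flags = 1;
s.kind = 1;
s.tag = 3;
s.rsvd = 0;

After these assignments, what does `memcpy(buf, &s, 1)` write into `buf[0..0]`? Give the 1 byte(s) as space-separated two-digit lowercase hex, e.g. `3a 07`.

1b

flags:1 = 1 → 0x1 << 0 → word 0x01
kind:2 = 1 → 0x1 << 1 → word 0x03
tag:3 = 3 → 0x3 << 3 → word 0x1b
rsvd:2 = 0 → 0x0 << 6 → word 0x1b
word = 0x1b → little-endian bytes:
  [0]=0x1b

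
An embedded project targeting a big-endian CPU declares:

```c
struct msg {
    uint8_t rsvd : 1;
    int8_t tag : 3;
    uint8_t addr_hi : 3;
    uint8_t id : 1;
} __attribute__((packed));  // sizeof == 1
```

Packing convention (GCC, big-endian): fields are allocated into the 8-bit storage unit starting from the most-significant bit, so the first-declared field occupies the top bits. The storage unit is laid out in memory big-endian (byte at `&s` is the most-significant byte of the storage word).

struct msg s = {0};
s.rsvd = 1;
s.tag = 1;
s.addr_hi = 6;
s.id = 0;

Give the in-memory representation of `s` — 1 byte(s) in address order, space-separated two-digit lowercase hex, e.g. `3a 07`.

9c

rsvd:1 = 1 → 0x1 << 7 → word 0x80
tag:3 = 1 → 0x1 << 4 → word 0x90
addr_hi:3 = 6 → 0x6 << 1 → word 0x9c
id:1 = 0 → 0x0 << 0 → word 0x9c
word = 0x9c → big-endian bytes:
  [0]=0x9c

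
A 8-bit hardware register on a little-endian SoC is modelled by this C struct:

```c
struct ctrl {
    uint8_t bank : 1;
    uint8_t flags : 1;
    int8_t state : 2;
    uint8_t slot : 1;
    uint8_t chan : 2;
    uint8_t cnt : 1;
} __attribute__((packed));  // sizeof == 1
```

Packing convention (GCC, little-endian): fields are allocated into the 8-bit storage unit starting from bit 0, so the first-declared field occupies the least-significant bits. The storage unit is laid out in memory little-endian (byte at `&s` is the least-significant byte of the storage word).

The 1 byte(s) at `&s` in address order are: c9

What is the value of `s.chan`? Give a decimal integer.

2

[0]=0xc9 (little-endian) → word 0xc9
bank [0+:1] = (word>>0) & 0x1 = 1
flags [1+:1] = (word>>1) & 0x1 = 0
state [2+:2] = (word>>2) & 0x3 = 2
slot [4+:1] = (word>>4) & 0x1 = 0
chan [5+:2] = (word>>5) & 0x3 = 2  ←
cnt [7+:1] = (word>>7) & 0x1 = 1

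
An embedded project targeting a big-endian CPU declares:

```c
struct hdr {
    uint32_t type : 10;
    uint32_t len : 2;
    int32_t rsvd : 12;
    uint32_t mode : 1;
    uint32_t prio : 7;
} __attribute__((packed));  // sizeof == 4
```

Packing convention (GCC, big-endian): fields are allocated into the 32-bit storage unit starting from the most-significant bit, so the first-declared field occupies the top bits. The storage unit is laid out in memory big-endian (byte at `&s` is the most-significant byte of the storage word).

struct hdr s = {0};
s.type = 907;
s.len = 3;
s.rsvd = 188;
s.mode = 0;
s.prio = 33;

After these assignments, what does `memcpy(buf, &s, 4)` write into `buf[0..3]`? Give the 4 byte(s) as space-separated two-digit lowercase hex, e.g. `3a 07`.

e2 f0 bc 21

type:10 = 907 → 0x38b << 22 → word 0xe2c00000
len:2 = 3 → 0x3 << 20 → word 0xe2f00000
rsvd:12 = 188 → 0xbc << 8 → word 0xe2f0bc00
mode:1 = 0 → 0x0 << 7 → word 0xe2f0bc00
prio:7 = 33 → 0x21 << 0 → word 0xe2f0bc21
word = 0xe2f0bc21 → big-endian bytes:
  [0]=0xe2  [1]=0xf0  [2]=0xbc  [3]=0x21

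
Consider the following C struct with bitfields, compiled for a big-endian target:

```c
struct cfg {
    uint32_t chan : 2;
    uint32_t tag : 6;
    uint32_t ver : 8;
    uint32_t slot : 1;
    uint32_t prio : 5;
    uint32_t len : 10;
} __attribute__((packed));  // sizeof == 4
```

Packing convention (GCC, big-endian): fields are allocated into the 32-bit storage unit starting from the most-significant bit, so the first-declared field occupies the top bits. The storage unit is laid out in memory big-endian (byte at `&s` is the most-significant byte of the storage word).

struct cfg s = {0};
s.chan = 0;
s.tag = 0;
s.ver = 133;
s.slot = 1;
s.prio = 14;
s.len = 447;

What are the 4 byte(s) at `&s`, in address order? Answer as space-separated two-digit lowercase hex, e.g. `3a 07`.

chan:2 = 0 → 0x0 << 30 → word 0x00000000
tag:6 = 0 → 0x0 << 24 → word 0x00000000
ver:8 = 133 → 0x85 << 16 → word 0x00850000
slot:1 = 1 → 0x1 << 15 → word 0x00858000
prio:5 = 14 → 0xe << 10 → word 0x0085b800
len:10 = 447 → 0x1bf << 0 → word 0x0085b9bf
word = 0x0085b9bf → big-endian bytes:
  [0]=0x00  [1]=0x85  [2]=0xb9  [3]=0xbf

00 85 b9 bf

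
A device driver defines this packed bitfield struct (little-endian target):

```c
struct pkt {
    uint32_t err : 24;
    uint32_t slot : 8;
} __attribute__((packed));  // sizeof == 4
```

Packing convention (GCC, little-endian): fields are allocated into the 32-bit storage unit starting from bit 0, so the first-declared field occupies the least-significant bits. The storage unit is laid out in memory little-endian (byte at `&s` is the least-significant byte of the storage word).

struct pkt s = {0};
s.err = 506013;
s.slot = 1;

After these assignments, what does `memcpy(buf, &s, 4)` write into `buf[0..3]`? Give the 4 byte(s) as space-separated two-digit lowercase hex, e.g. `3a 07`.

9d b8 07 01

err (24b) val=506013 bits=0x7b89d at bit 0: 0x0007b89d
slot (8b) val=1 bits=0x1 at bit 24: 0x0107b89d
word = 0x0107b89d → little-endian bytes:
  [0]=0x9d  [1]=0xb8  [2]=0x07  [3]=0x01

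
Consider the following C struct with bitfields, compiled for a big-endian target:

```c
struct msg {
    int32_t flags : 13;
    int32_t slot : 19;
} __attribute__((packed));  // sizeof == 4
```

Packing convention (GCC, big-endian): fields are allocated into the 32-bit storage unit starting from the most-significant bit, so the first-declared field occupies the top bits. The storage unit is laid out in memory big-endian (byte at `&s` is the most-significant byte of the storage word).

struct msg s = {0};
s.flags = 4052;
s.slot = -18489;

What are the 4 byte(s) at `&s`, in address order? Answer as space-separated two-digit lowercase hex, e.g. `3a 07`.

flags:13 = 4052 → 0xfd4 << 19 → word 0x7ea00000
slot:19 = -18489 → 0x7b7c7 << 0 → word 0x7ea7b7c7
word = 0x7ea7b7c7 → big-endian bytes:
  [0]=0x7e  [1]=0xa7  [2]=0xb7  [3]=0xc7

7e a7 b7 c7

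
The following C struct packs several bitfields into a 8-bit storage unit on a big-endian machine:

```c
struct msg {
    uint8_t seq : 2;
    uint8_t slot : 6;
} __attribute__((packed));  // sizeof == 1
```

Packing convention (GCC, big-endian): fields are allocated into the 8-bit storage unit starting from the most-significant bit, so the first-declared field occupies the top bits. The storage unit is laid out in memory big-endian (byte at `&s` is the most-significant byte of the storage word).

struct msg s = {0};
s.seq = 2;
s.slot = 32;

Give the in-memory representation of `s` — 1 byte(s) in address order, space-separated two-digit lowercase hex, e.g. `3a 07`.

a0

[6+:2] seq=2 & 0x3 = 0x2; word=0x80
[0+:6] slot=32 & 0x3f = 0x20; word=0xa0
word = 0xa0 → big-endian bytes:
  [0]=0xa0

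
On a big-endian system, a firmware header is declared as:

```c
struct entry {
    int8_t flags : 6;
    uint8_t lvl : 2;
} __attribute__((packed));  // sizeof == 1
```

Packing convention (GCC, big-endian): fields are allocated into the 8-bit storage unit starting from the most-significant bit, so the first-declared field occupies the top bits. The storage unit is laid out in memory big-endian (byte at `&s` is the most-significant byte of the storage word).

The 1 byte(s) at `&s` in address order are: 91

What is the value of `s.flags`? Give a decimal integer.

-28

[0]=0x91 (big-endian) → word 0x91
flags [2+:6] = (word>>2) & 0x3f = 36  ←
lvl [0+:2] = (word>>0) & 0x3 = 1
flags signed 6b, MSB=1: 36 - 64 = -28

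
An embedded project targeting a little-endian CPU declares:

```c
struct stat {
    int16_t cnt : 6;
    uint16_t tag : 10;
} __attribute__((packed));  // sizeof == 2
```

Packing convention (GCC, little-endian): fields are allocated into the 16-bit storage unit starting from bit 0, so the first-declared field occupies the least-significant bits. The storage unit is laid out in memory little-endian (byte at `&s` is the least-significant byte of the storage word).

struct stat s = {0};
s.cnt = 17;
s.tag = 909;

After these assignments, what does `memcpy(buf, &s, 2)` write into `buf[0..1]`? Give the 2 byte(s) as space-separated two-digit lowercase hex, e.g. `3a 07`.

[0+:6] cnt=17 & 0x3f = 0x11; word=0x0011
[6+:10] tag=909 & 0x3ff = 0x38d; word=0xe351
word = 0xe351 → little-endian bytes:
  [0]=0x51  [1]=0xe3

51 e3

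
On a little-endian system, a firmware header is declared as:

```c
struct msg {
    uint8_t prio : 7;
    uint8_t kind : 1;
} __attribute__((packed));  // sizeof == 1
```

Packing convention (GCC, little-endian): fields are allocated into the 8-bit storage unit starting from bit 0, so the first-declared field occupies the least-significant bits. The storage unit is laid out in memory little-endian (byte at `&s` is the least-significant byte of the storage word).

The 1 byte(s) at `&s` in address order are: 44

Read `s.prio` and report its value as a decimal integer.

68

[0]=0x44 (little-endian) → word 0x44
prio [0+:7] = (word>>0) & 0x7f = 68  ←
kind [7+:1] = (word>>7) & 0x1 = 0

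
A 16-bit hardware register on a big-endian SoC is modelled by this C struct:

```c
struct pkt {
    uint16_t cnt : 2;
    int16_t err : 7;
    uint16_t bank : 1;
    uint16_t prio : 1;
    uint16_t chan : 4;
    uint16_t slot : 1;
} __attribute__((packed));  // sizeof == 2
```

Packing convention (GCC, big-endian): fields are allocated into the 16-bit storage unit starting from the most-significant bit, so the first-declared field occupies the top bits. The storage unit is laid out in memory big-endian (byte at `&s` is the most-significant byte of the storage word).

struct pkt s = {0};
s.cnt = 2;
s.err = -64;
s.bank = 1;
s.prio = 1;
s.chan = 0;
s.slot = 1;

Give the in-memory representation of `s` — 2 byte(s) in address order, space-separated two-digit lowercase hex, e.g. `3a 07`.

[14+:2] cnt=2 & 0x3 = 0x2; word=0x8000
[7+:7] err=-64 & 0x7f = 0x40; word=0xa000
[6+:1] bank=1 & 0x1 = 0x1; word=0xa040
[5+:1] prio=1 & 0x1 = 0x1; word=0xa060
[1+:4] chan=0 & 0xf = 0x0; word=0xa060
[0+:1] slot=1 & 0x1 = 0x1; word=0xa061
word = 0xa061 → big-endian bytes:
  [0]=0xa0  [1]=0x61

a0 61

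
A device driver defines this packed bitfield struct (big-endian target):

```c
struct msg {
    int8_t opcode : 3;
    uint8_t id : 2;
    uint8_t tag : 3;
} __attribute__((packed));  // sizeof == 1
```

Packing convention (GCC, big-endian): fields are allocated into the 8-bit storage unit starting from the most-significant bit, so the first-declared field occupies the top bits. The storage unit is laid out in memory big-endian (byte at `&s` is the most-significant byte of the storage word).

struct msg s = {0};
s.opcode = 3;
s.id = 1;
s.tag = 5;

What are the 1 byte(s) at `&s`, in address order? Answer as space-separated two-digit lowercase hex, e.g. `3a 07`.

opcode:3 = 3 → 0x3 << 5 → word 0x60
id:2 = 1 → 0x1 << 3 → word 0x68
tag:3 = 5 → 0x5 << 0 → word 0x6d
word = 0x6d → big-endian bytes:
  [0]=0x6d

6d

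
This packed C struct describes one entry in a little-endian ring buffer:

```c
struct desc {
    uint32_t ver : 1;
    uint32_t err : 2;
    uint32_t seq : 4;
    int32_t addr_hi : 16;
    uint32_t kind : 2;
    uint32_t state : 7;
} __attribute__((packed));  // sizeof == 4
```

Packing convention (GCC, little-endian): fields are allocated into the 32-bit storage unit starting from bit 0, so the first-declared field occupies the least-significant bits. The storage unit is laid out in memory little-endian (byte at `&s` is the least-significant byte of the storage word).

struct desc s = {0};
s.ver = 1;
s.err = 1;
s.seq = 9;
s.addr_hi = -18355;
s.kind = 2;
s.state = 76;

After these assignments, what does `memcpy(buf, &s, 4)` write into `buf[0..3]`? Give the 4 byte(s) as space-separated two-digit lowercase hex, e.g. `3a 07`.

ver (1b) val=1 bits=0x1 at bit 0: 0x00000001
err (2b) val=1 bits=0x1 at bit 1: 0x00000003
seq (4b) val=9 bits=0x9 at bit 3: 0x0000004b
addr_hi (16b) val=-18355 bits=0xb84d at bit 7: 0x005c26cb
kind (2b) val=2 bits=0x2 at bit 23: 0x015c26cb
state (7b) val=76 bits=0x4c at bit 25: 0x995c26cb
word = 0x995c26cb → little-endian bytes:
  [0]=0xcb  [1]=0x26  [2]=0x5c  [3]=0x99

cb 26 5c 99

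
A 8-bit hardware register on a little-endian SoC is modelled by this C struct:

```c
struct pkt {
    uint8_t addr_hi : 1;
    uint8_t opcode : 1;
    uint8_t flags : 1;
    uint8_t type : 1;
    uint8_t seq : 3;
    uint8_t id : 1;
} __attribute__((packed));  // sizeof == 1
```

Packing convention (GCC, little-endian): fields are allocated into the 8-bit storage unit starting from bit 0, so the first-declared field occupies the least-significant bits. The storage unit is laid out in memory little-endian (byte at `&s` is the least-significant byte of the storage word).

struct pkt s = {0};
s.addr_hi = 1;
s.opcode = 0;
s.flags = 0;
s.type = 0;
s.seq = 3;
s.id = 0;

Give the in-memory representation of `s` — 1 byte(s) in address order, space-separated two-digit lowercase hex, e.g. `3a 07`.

31

addr_hi:1 = 1 → 0x1 << 0 → word 0x01
opcode:1 = 0 → 0x0 << 1 → word 0x01
flags:1 = 0 → 0x0 << 2 → word 0x01
type:1 = 0 → 0x0 << 3 → word 0x01
seq:3 = 3 → 0x3 << 4 → word 0x31
id:1 = 0 → 0x0 << 7 → word 0x31
word = 0x31 → little-endian bytes:
  [0]=0x31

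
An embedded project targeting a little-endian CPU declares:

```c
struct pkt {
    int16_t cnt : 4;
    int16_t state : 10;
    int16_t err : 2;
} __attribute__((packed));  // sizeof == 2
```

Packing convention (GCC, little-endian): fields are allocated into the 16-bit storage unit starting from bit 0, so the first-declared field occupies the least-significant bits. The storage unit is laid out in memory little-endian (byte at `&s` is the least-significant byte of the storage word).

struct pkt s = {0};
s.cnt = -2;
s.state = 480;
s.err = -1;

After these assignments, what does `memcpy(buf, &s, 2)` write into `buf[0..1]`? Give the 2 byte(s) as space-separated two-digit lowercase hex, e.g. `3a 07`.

0e de

[0+:4] cnt=-2 & 0xf = 0xe; word=0x000e
[4+:10] state=480 & 0x3ff = 0x1e0; word=0x1e0e
[14+:2] err=-1 & 0x3 = 0x3; word=0xde0e
word = 0xde0e → little-endian bytes:
  [0]=0x0e  [1]=0xde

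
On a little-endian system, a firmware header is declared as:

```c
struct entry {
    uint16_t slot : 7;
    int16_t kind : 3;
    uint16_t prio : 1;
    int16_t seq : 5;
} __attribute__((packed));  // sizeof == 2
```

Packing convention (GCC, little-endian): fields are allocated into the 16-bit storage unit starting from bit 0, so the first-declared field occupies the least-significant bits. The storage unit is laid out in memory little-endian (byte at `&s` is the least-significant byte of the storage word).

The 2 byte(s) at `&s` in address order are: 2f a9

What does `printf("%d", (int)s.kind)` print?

2

[0]=0x2f [1]=0xa9 (little-endian) → word 0xa92f
slot:7 @ bit 0 → (0xa92f>>0)&0x7f = 0x2f
kind:3 @ bit 7 → (0xa92f>>7)&0x7 = 0x2  ←
prio:1 @ bit 10 → (0xa92f>>10)&0x1 = 0x0
seq:5 @ bit 11 → (0xa92f>>11)&0x1f = 0x15
kind signed 3b, MSB=0: value = 2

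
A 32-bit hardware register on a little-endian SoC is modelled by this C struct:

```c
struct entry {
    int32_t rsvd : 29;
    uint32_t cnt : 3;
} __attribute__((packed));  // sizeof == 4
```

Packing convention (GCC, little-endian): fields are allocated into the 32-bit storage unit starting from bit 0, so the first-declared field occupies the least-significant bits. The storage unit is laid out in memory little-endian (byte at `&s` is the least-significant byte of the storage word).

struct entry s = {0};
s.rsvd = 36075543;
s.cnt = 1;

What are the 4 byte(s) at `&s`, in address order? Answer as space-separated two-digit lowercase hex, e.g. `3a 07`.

17 78 26 22

[0+:29] rsvd=36075543 & 0x1fffffff = 0x2267817; word=0x02267817
[29+:3] cnt=1 & 0x7 = 0x1; word=0x22267817
word = 0x22267817 → little-endian bytes:
  [0]=0x17  [1]=0x78  [2]=0x26  [3]=0x22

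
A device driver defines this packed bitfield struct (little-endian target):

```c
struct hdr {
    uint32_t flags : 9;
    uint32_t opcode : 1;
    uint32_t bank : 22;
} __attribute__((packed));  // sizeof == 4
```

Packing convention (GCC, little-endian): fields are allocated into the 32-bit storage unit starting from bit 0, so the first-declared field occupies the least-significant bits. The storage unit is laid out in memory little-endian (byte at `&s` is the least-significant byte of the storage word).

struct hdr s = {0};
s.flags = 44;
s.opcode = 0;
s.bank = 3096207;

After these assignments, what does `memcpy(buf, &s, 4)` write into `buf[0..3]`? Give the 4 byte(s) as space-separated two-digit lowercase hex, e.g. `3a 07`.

[0+:9] flags=44 & 0x1ff = 0x2c; word=0x0000002c
[9+:1] opcode=0 & 0x1 = 0x0; word=0x0000002c
[10+:22] bank=3096207 & 0x3fffff = 0x2f3e8f; word=0xbcfa3c2c
word = 0xbcfa3c2c → little-endian bytes:
  [0]=0x2c  [1]=0x3c  [2]=0xfa  [3]=0xbc

2c 3c fa bc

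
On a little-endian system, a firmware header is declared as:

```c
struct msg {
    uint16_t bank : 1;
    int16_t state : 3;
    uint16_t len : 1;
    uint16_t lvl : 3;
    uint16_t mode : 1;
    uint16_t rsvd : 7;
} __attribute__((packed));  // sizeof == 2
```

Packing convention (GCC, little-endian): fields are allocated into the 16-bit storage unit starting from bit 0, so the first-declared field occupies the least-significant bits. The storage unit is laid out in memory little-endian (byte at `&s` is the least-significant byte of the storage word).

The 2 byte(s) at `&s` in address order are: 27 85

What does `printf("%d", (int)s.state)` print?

[0]=0x27 [1]=0x85 (little-endian) → word 0x8527
bank [0+:1] = (word>>0) & 0x1 = 1
state [1+:3] = (word>>1) & 0x7 = 3  ←
len [4+:1] = (word>>4) & 0x1 = 0
lvl [5+:3] = (word>>5) & 0x7 = 1
mode [8+:1] = (word>>8) & 0x1 = 1
rsvd [9+:7] = (word>>9) & 0x7f = 66
state signed 3b, MSB=0: value = 3

3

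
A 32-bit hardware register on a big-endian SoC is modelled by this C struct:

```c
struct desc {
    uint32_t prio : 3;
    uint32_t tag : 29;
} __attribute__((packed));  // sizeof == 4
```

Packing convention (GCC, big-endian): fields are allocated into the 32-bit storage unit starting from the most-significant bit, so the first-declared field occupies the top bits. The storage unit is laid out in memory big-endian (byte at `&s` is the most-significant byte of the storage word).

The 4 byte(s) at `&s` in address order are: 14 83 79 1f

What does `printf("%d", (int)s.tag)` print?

344160543

[0]=0x14 [1]=0x83 [2]=0x79 [3]=0x1f (big-endian) → word 0x1483791f
prio:3 @ bit 29 → (0x1483791f>>29)&0x7 = 0x0
tag:29 @ bit 0 → (0x1483791f>>0)&0x1fffffff = 0x1483791f  ←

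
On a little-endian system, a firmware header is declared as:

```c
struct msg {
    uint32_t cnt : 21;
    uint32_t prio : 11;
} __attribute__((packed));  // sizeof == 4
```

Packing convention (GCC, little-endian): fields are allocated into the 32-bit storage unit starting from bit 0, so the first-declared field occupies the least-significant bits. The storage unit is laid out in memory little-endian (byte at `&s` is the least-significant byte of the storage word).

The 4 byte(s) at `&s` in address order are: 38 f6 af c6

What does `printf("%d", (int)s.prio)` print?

1589

[0]=0x38 [1]=0xf6 [2]=0xaf [3]=0xc6 (little-endian) → word 0xc6aff638
cnt [0+:21] = (word>>0) & 0x1fffff = 1046072
prio [21+:11] = (word>>21) & 0x7ff = 1589  ←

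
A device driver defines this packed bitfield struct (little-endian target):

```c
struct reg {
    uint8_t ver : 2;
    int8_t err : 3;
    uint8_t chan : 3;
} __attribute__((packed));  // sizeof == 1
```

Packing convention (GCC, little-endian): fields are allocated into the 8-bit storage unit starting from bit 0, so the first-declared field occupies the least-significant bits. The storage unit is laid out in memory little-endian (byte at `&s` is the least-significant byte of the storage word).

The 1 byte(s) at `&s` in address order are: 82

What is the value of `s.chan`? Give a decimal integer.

[0]=0x82 (little-endian) → word 0x82
ver:2 @ bit 0 → (0x82>>0)&0x3 = 0x2
err:3 @ bit 2 → (0x82>>2)&0x7 = 0x0
chan:3 @ bit 5 → (0x82>>5)&0x7 = 0x4  ←

4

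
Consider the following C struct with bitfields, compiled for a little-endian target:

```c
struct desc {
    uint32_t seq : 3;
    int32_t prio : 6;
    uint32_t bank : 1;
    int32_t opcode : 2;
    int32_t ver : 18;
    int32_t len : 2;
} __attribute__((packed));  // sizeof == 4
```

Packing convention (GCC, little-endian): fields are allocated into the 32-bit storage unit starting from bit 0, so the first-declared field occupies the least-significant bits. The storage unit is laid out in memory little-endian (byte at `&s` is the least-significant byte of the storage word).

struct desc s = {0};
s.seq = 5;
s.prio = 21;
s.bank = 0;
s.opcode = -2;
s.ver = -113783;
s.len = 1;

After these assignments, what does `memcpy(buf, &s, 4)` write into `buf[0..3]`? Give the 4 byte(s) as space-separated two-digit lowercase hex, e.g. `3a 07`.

seq (3b) val=5 bits=0x5 at bit 0: 0x00000005
prio (6b) val=21 bits=0x15 at bit 3: 0x000000ad
bank (1b) val=0 bits=0x0 at bit 9: 0x000000ad
opcode (2b) val=-2 bits=0x2 at bit 10: 0x000008ad
ver (18b) val=-113783 bits=0x24389 at bit 12: 0x243898ad
len (2b) val=1 bits=0x1 at bit 30: 0x643898ad
word = 0x643898ad → little-endian bytes:
  [0]=0xad  [1]=0x98  [2]=0x38  [3]=0x64

ad 98 38 64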